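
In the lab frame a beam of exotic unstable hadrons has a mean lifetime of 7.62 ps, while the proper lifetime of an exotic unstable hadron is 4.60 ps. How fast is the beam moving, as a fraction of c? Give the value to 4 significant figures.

β ≈ 0.7972

γ = Δt/τ₀ = 7.62/4.60 = 1.65652
β = √(1 − 1/γ²) = √(1 − 1/1.65652²) = 0.7972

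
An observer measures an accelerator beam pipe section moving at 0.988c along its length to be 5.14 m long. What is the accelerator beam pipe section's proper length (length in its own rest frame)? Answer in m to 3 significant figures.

γ = 1/√(1 − 0.988²) = 6.4744
L₀ = γL = 6.4744 × 5.14 = 33.3 m

L₀ ≈ 33.3 m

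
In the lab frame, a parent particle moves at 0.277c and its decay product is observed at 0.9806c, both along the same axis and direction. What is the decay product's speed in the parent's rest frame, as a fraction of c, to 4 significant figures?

u' ≈ 0.9660c

Inverse velocity addition: u' = (u − v)/(1 − uv/c²)
= (0.9806 − 0.277)/(1 − 0.9806×0.277) = 0.7036/0.728374 = 0.9660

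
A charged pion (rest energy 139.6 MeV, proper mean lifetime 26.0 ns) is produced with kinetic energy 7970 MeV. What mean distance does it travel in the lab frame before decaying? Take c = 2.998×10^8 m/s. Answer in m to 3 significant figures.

d ≈ 453 m

γ = 1 + K/(m₀c²) = 1 + 7970/139.6 = 58.092
β = √(1 − 1/γ²) = 0.99985
Dilated lifetime: γτ₀ = 58.092 × 26.0 ns = 1510.4 ns
d = βc·γτ₀ = 0.99985 × (2.998×10^8 m/s) × 1.5104×10^-6 s = 453 m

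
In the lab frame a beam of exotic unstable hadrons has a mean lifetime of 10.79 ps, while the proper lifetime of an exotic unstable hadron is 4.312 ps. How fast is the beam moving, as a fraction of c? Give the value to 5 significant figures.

γ = Δt/τ₀ = 10.79/4.312 = 2.502319
β = √(1 − 1/γ²) = √(1 − 1/2.502319²) = 0.91668

β ≈ 0.91668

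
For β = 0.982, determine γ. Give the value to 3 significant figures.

γ = 1/√(1 − β²) = 1/√(1 − 0.982²) = 1/√(0.035676) = 5.29

γ ≈ 5.29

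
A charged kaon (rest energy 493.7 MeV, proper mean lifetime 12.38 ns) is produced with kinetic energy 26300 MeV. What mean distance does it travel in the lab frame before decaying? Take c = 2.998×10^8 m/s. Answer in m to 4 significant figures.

γ = 1 + K/(m₀c²) = 1 + 26300/493.7 = 54.2712
β = √(1 − 1/γ²) = 0.999830
Dilated lifetime: γτ₀ = 54.2712 × 12.38 ns = 671.878 ns
d = βc·γτ₀ = 0.999830 × (2.998×10^8 m/s) × 6.71878×10^-7 s = 201.4 m

d ≈ 201.4 m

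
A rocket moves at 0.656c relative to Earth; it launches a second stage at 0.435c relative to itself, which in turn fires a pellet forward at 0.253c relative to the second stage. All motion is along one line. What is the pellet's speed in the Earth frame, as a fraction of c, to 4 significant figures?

u ≈ 0.9070c

Compose boost 2: (0.435 + 0.656)/(1 + 0.435×0.656) = 1.091/1.28536 = 0.848789
Compose boost 3: (0.253 + 0.848789)/(1 + 0.253×0.848789) = 1.10179/1.21474 = 0.9070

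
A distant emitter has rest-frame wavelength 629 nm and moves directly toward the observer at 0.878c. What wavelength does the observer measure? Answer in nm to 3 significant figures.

Relativistic Doppler: λ_obs = λ_src √((1−β)/(1+β))
= 629 × √(0.12200/1.8780) = 629 × 0.25488 = 160 nm

λ_obs ≈ 160 nm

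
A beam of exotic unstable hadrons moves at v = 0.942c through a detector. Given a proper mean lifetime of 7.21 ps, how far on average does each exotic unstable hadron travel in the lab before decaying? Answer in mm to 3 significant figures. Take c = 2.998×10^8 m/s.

d ≈ 6.07 mm

γ = 1/√(1 − 0.942²) = 2.9796
Dilated lifetime: Δt = γτ₀ = 2.9796 × 7.21 ps = 21.483 ps
d = vΔt = 0.942c × 21.483 ps = 2.8241×10^8 m/s × 2.1483×10^-11 s = 6.07 mm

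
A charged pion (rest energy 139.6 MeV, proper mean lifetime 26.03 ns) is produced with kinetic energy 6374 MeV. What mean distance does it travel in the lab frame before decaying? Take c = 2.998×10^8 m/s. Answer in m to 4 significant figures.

d ≈ 364.0 m

γ = 1 + K/(m₀c²) = 1 + 6374/139.6 = 46.6590
β = √(1 − 1/γ²) = 0.999770
Dilated lifetime: γτ₀ = 46.6590 × 26.03 ns = 1214.53 ns
d = βc·γτ₀ = 0.999770 × (2.998×10^8 m/s) × 1.21453×10^-6 s = 364.0 m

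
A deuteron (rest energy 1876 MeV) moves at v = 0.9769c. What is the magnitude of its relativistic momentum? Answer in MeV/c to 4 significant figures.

p ≈ 8576 MeV/c

γ = 1/√(1 − 0.9769²) = 4.67952
p = γβm₀c = 4.67952 × 0.9769 × 1876 MeV/c = 8576 MeV/c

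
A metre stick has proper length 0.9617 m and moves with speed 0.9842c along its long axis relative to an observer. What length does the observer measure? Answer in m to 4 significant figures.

γ = 1/√(1 − 0.9842²) = 5.64779
Length contraction: L = L₀/γ = 0.9617/5.64779 = 0.1703 m

L ≈ 0.1703 m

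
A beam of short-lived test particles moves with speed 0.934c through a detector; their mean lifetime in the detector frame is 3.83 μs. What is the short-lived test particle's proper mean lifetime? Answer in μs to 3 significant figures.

τ₀ ≈ 1.37 μs

γ = 1/√(1 − 0.934²) = 2.7990
Proper time: τ₀ = Δt/γ = 3.83/2.7990 = 1.37 μs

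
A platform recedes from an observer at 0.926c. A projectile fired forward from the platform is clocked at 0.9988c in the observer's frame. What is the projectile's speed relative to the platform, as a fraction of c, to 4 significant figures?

u' ≈ 0.9692c

Inverse velocity addition: u' = (u − v)/(1 − uv/c²)
= (0.9988 − 0.926)/(1 − 0.9988×0.926) = 0.07280/0.0751112 = 0.9692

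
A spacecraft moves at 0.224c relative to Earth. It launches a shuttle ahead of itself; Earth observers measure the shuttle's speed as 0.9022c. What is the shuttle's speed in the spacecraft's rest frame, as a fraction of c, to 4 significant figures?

Inverse velocity addition: u' = (u − v)/(1 − uv/c²)
= (0.9022 − 0.224)/(1 − 0.9022×0.224) = 0.6782/0.797907 = 0.8500

u' ≈ 0.8500c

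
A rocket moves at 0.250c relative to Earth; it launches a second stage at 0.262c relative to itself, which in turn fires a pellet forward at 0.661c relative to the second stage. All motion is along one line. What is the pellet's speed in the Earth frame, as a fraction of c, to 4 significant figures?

u ≈ 0.8663c

Compose boost 2: (0.262 + 0.250)/(1 + 0.262×0.250) = 0.5120/1.06550 = 0.480526
Compose boost 3: (0.661 + 0.480526)/(1 + 0.661×0.480526) = 1.14153/1.31763 = 0.8663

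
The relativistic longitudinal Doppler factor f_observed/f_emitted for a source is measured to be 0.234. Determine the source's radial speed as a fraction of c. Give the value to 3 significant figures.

f_obs/f_src = √((1−β)/(1+β)) = 0.234  ⇒  (1−β)/(1+β) = 0.054756
β = |1 − D²|/(1 + D²) = |1 − 0.054756|/(1 + 0.054756) = 0.896

β ≈ 0.896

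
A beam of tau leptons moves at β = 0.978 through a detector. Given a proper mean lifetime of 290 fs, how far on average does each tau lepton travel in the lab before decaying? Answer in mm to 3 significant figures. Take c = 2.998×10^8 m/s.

γ = 1/√(1 − 0.978²) = 4.7938
Dilated lifetime: Δt = γτ₀ = 4.7938 × 290 fs = 1390.2 fs
d = vΔt = 0.978c × 1390.2 fs = 2.9320×10^8 m/s × 1.3902×10^-12 s = 0.408 mm

d ≈ 0.408 mm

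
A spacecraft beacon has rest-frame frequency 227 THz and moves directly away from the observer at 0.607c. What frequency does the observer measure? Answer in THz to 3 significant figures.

Relativistic Doppler: f_obs = f_src √((1−β)/(1+β))
= 227 × √(0.39300/1.6070) = 227 × 0.49453 = 112 THz

f_obs ≈ 112 THz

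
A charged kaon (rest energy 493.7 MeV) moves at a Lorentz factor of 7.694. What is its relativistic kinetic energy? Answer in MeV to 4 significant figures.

K ≈ 3305 MeV

γ = 7.694 (given)
K = (γ − 1)m₀c² = (7.694 − 1) × 493.7 MeV = 6.69400 × 493.7 MeV = 3305 MeV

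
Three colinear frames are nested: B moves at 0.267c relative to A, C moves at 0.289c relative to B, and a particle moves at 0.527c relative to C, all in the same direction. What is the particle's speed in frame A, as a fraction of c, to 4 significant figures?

u ≈ 0.8201c

Compose boost 2: (0.289 + 0.267)/(1 + 0.289×0.267) = 0.5560/1.07716 = 0.516171
Compose boost 3: (0.527 + 0.516171)/(1 + 0.527×0.516171) = 1.04317/1.27202 = 0.8201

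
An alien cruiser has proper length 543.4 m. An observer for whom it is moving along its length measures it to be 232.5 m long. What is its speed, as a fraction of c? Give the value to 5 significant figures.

β ≈ 0.90384

γ = L₀/L = 543.4/232.5 = 2.337204
β = √(1 − 1/γ²) = 0.90384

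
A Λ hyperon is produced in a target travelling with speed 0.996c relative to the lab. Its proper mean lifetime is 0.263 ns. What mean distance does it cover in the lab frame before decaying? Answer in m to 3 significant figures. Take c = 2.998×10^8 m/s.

d ≈ 0.879 m

γ = 1/√(1 − 0.996²) = 11.192
Dilated lifetime: Δt = γτ₀ = 11.192 × 0.263 ns = 2.9434 ns
d = vΔt = 0.996c × 2.9434 ns = 2.9860×10^8 m/s × 2.9434×10^-9 s = 0.879 m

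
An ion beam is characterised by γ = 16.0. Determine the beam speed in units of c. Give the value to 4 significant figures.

β ≈ 0.9980

β = √(1 − 1/γ²) = √(1 − 1/16.0²) = √(0.996094) = 0.9980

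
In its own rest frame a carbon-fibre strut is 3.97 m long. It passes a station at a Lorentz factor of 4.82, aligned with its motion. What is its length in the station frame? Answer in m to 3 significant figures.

γ = 4.82 (given)
Length contraction: L = L₀/γ = 3.97/4.82 = 0.824 m

L ≈ 0.824 m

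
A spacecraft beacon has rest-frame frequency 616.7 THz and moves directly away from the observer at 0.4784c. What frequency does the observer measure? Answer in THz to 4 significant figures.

Relativistic Doppler: f_obs = f_src √((1−β)/(1+β))
= 616.7 × √(0.521600/1.47840) = 616.7 × 0.593981 = 366.3 THz

f_obs ≈ 366.3 THz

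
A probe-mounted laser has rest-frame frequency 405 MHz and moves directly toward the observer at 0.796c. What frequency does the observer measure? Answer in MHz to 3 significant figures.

Relativistic Doppler: f_obs = f_src √((1+β)/(1−β))
= 405 × √(1.7960/0.20400) = 405 × 2.9671 = 1200 MHz

f_obs ≈ 1200 MHz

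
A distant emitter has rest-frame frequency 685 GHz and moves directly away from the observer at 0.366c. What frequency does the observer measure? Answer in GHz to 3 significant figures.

Relativistic Doppler: f_obs = f_src √((1−β)/(1+β))
= 685 × √(0.63400/1.3660) = 685 × 0.68127 = 467 GHz

f_obs ≈ 467 GHz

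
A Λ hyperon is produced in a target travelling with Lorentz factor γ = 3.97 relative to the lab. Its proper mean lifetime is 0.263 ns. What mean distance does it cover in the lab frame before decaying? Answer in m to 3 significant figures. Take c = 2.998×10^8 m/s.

d ≈ 0.303 m

β = √(1 − 1/γ²) = √(1 − 1/3.97²) = 0.96776
Dilated lifetime: Δt = γτ₀ = 3.97 × 0.263 ns = 1.0441 ns
d = vΔt = 0.96776c × 1.0441 ns = 2.9013×10^8 m/s × 1.0441×10^-9 s = 0.303 m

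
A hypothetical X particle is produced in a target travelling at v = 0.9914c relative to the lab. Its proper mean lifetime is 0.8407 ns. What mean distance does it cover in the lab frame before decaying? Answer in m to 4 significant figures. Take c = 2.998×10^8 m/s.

d ≈ 1.909 m

γ = 1/√(1 − 0.9914²) = 7.64138
Dilated lifetime: Δt = γτ₀ = 7.64138 × 0.8407 ns = 6.42410 ns
d = vΔt = 0.9914c × 6.42410 ns = 2.97222×10^8 m/s × 6.42410×10^-9 s = 1.909 m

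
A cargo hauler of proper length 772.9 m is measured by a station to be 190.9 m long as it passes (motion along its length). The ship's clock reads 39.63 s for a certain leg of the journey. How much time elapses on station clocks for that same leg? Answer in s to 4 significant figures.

Length contraction ⇒ γ = L₀/L = 772.9/190.9 = 4.04872
Time dilation: Δt = γτ₀ = 4.04872 × 39.63 s = 160.5 s

Δt ≈ 160.5 s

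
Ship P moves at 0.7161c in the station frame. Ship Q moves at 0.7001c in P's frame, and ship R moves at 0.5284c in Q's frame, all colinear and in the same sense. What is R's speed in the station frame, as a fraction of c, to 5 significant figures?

Compose boost 2: (0.7001 + 0.7161)/(1 + 0.7001×0.7161) = 1.4162/1.501342 = 0.9432896
Compose boost 3: (0.5284 + 0.9432896)/(1 + 0.5284×0.9432896) = 1.471690/1.498434 = 0.98215

u ≈ 0.98215c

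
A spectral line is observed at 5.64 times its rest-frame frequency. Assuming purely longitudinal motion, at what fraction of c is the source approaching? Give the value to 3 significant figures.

f_obs/f_src = √((1+β)/(1−β)) = 5.64  ⇒  (1+β)/(1−β) = 31.810
β = |1 − D²|/(1 + D²) = |1 − 31.810|/(1 + 31.810) = 0.939

β ≈ 0.939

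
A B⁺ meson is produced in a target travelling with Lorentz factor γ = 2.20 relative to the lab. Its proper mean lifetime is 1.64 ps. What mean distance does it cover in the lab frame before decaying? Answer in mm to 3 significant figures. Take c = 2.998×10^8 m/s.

β = √(1 − 1/γ²) = √(1 − 1/2.20²) = 0.89072
Dilated lifetime: Δt = γτ₀ = 2.20 × 1.64 ps = 3.6080 ps
d = vΔt = 0.89072c × 3.6080 ps = 2.6704×10^8 m/s × 3.6080×10^-12 s = 0.963 mm

d ≈ 0.963 mm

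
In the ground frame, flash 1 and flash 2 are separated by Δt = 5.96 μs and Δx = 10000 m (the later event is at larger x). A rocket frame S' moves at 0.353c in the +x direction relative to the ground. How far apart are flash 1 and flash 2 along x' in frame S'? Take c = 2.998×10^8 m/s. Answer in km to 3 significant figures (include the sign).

γ = 1/√(1 − 0.353²) = 1.0688
Δx' = γ(Δx − vΔt) = 1.0688 × (10000 m − 0.353×(2.998×10^8 m/s)×5.96×10^-6 s)
= 1.0688 × (9369.3 m) = 10.0 km

Δx' ≈ 10.0 km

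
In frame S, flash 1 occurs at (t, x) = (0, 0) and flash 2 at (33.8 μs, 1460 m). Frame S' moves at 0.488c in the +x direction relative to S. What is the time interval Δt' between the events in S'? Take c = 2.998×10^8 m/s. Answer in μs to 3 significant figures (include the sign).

γ = 1/√(1 − 0.488²) = 1.1457
Δt' = γ(Δt − vΔx/c²) = 1.1457 × (33.8 μs − 0.488×1460 m / (2.998×10^8 m/s))
= 1.1457 × (31.423 μs) = 36.0 μs

Δt' ≈ 36.0 μs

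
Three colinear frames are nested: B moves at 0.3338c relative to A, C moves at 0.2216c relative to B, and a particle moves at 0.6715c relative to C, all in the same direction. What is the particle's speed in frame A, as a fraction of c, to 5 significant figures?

Compose boost 2: (0.2216 + 0.3338)/(1 + 0.2216×0.3338) = 0.55540/1.073970 = 0.5171466
Compose boost 3: (0.6715 + 0.5171466)/(1 + 0.6715×0.5171466) = 1.188647/1.347264 = 0.88227

u ≈ 0.88227c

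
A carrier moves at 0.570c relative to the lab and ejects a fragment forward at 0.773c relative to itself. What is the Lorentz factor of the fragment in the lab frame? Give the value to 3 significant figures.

u_lab = (0.773 + 0.570)/(1 + 0.773×0.570) = 1.343/1.44061 = 0.932244
γ = 1/√(1 − 0.932244²) = 2.76

γ ≈ 2.76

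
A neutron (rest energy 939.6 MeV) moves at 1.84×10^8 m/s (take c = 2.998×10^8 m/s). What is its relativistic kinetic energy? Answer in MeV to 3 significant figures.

K ≈ 251 MeV

β = v/c = 1.84×10^8 / 2.998×10^8 = 0.61374
γ = 1/√(1 − 0.61374²) = 1.2666
K = (γ − 1)m₀c² = (1.2666 − 1) × 939.6 MeV = 0.26661 × 939.6 MeV = 251 MeV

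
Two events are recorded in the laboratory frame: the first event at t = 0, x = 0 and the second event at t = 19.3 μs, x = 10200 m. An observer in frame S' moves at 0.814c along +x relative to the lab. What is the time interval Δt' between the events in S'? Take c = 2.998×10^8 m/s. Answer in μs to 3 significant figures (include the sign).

γ = 1/√(1 − 0.814²) = 1.7216
Δt' = γ(Δt − vΔx/c²) = 1.7216 × (19.3 μs − 0.814×10200 m / (2.998×10^8 m/s))
= 1.7216 × (-8.3945 μs) = -14.5 μs

Δt' ≈ -14.5 μs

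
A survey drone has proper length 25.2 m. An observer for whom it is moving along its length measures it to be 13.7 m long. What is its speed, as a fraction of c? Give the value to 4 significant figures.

β ≈ 0.8393

γ = L₀/L = 25.2/13.7 = 1.83942
β = √(1 − 1/γ²) = 0.8393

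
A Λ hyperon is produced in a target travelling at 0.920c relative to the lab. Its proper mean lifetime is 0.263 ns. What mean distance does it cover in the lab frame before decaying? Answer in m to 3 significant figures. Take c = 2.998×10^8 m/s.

γ = 1/√(1 − 0.920²) = 2.5516
Dilated lifetime: Δt = γτ₀ = 2.5516 × 0.263 ns = 0.67106 ns
d = vΔt = 0.920c × 0.67106 ns = 2.7582×10^8 m/s × 6.7106×10^-10 s = 0.185 m

d ≈ 0.185 m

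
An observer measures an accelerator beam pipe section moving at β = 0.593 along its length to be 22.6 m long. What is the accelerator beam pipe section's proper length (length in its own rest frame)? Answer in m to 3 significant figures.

L₀ ≈ 28.1 m

γ = 1/√(1 − 0.593²) = 1.2419
L₀ = γL = 1.2419 × 22.6 = 28.1 m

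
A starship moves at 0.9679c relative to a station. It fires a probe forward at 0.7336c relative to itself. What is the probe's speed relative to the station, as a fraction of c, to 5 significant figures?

u ≈ 0.99500c

Relativistic velocity addition: u = (u' + v)/(1 + u'v/c²)
= (0.7336 + 0.9679)/(1 + 0.7336×0.9679) = 1.7015/1.710051 = 0.99500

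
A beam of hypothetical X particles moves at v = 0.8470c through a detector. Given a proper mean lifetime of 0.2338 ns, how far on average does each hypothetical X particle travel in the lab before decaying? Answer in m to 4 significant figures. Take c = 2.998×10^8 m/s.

d ≈ 0.1117 m

γ = 1/√(1 − 0.8470²) = 1.88114
Dilated lifetime: Δt = γτ₀ = 1.88114 × 0.2338 ns = 0.439810 ns
d = vΔt = 0.8470c × 0.439810 ns = 2.53931×10^8 m/s × 4.39810×10^-10 s = 0.1117 m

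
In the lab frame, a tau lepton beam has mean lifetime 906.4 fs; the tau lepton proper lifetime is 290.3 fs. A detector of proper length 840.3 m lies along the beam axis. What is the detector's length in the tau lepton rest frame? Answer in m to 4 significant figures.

Time dilation ⇒ γ = Δt/τ₀ = 906.4/290.3 = 3.12229
Length contraction: L = L₀/γ = 840.3/3.12229 = 269.1 m

L ≈ 269.1 m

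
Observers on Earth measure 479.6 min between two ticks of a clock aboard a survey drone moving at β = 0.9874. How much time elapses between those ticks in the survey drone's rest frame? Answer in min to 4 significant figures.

γ = 1/√(1 − 0.9874²) = 6.31935
Proper time: τ₀ = Δt/γ = 479.6/6.31935 = 75.89 min

τ₀ ≈ 75.89 min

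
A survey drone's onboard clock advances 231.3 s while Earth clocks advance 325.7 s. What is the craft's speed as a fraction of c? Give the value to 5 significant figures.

γ = Δt/τ₀ = 325.7/231.3 = 1.408128
β = √(1 − 1/γ²) = √(1 − 1/1.408128²) = 0.70404

β ≈ 0.70404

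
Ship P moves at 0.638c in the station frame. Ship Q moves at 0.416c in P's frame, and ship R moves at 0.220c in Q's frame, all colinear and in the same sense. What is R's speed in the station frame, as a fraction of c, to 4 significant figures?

Compose boost 2: (0.416 + 0.638)/(1 + 0.416×0.638) = 1.054/1.26541 = 0.832933
Compose boost 3: (0.220 + 0.832933)/(1 + 0.220×0.832933) = 1.05293/1.18325 = 0.8899

u ≈ 0.8899c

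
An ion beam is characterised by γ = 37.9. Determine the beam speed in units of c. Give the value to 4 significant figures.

β = √(1 − 1/γ²) = √(1 − 1/37.9²) = √(0.999304) = 0.9997

β ≈ 0.9997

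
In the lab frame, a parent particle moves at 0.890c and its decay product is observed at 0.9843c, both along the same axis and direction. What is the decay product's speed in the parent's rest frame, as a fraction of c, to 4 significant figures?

Inverse velocity addition: u' = (u − v)/(1 − uv/c²)
= (0.9843 − 0.890)/(1 − 0.9843×0.890) = 0.09430/0.123973 = 0.7606

u' ≈ 0.7606c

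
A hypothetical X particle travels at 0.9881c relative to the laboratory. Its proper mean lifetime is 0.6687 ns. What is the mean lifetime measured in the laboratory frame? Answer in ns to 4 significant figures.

γ = 1/√(1 − 0.9881²) = 6.50141
Time dilation: Δt = γτ₀ = 6.50141 × 0.6687 ns = 4.347 ns

Δt ≈ 4.347 ns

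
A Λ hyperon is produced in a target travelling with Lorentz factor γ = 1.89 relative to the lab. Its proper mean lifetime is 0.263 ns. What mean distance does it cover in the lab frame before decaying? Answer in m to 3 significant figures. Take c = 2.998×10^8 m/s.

β = √(1 − 1/γ²) = √(1 − 1/1.89²) = 0.84856
Dilated lifetime: Δt = γτ₀ = 1.89 × 0.263 ns = 0.49707 ns
d = vΔt = 0.84856c × 0.49707 ns = 2.5440×10^8 m/s × 4.9707×10^-10 s = 0.126 m

d ≈ 0.126 m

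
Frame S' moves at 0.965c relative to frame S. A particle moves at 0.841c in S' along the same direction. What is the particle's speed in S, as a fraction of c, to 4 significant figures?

Relativistic velocity addition: u = (u' + v)/(1 + u'v/c²)
= (0.841 + 0.965)/(1 + 0.841×0.965) = 1.806/1.81156 = 0.9969

u ≈ 0.9969c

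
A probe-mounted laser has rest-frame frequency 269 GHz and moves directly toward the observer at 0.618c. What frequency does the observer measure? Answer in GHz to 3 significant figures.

f_obs ≈ 554 GHz

Relativistic Doppler: f_obs = f_src √((1+β)/(1−β))
= 269 × √(1.6180/0.38200) = 269 × 2.0581 = 554 GHz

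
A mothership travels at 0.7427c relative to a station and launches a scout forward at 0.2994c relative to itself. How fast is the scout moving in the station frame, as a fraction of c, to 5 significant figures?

Compose boost 2: (0.2994 + 0.7427)/(1 + 0.2994×0.7427) = 1.0421/1.222364 = 0.85253

u ≈ 0.85253c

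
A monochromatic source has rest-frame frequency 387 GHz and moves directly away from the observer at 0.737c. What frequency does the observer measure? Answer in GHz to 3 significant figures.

Relativistic Doppler: f_obs = f_src √((1−β)/(1+β))
= 387 × √(0.26300/1.7370) = 387 × 0.38911 = 151 GHz

f_obs ≈ 151 GHz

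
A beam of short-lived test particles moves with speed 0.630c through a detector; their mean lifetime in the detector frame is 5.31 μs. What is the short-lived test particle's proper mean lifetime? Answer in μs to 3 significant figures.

γ = 1/√(1 − 0.630²) = 1.2877
Proper time: τ₀ = Δt/γ = 5.31/1.2877 = 4.12 μs

τ₀ ≈ 4.12 μs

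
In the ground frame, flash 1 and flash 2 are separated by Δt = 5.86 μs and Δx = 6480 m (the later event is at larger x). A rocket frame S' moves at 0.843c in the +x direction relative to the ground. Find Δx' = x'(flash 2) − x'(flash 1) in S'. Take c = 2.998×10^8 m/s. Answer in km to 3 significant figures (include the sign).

γ = 1/√(1 − 0.843²) = 1.8590
Δx' = γ(Δx − vΔt) = 1.8590 × (6480 m − 0.843×(2.998×10^8 m/s)×5.86×10^-6 s)
= 1.8590 × (4999.0 m) = 9.29 km

Δx' ≈ 9.29 km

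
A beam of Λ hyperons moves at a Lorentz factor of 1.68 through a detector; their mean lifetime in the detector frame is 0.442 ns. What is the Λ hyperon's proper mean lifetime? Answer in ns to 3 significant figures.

γ = 1.68 (given)
Proper time: τ₀ = Δt/γ = 0.442/1.68 = 0.263 ns

τ₀ ≈ 0.263 ns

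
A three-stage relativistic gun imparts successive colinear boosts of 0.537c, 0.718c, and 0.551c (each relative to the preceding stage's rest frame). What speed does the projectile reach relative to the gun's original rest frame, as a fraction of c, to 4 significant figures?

u ≈ 0.9718c

Compose boost 2: (0.718 + 0.537)/(1 + 0.718×0.537) = 1.255/1.38557 = 0.905767
Compose boost 3: (0.551 + 0.905767)/(1 + 0.551×0.905767) = 1.45677/1.49908 = 0.9718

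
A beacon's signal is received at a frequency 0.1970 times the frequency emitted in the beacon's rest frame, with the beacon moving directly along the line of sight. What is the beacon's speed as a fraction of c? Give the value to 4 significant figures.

β ≈ 0.9253

f_obs/f_src = √((1−β)/(1+β)) = 0.1970  ⇒  (1−β)/(1+β) = 0.0388090
β = |1 − D²|/(1 + D²) = |1 − 0.0388090|/(1 + 0.0388090) = 0.9253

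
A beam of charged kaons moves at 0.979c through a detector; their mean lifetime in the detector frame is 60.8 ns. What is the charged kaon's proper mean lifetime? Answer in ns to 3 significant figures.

τ₀ ≈ 12.4 ns

γ = 1/√(1 − 0.979²) = 4.9053
Proper time: τ₀ = Δt/γ = 60.8/4.9053 = 12.4 ns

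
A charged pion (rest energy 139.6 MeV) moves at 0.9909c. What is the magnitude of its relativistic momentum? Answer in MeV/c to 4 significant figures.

p ≈ 1028 MeV/c

γ = 1/√(1 − 0.9909²) = 7.42941
p = γβm₀c = 7.42941 × 0.9909 × 139.6 MeV/c = 1028 MeV/c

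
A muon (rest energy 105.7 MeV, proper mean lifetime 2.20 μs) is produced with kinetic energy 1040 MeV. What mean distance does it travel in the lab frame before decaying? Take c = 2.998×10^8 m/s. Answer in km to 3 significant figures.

γ = 1 + K/(m₀c²) = 1 + 1040/105.7 = 10.839
β = √(1 − 1/γ²) = 0.99574
Dilated lifetime: γτ₀ = 10.839 × 2.20 μs = 23.846 μs
d = βc·γτ₀ = 0.99574 × (2.998×10^8 m/s) × 2.3846×10^-5 s = 7.12 km

d ≈ 7.12 km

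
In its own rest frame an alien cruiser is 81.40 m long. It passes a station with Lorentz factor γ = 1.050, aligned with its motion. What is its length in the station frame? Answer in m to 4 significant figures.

γ = 1.050 (given)
Length contraction: L = L₀/γ = 81.40/1.050 = 77.52 m

L ≈ 77.52 m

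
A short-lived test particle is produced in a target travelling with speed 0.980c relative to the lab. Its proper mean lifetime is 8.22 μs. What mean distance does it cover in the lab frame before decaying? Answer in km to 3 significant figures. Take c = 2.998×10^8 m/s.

d ≈ 12.1 km

γ = 1/√(1 − 0.980²) = 5.0252
Dilated lifetime: Δt = γτ₀ = 5.0252 × 8.22 μs = 41.307 μs
d = vΔt = 0.980c × 41.307 μs = 2.9380×10^8 m/s × 4.1307×10^-5 s = 12.1 km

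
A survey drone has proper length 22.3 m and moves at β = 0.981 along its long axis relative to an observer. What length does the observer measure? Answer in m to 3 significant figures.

L ≈ 4.33 m

γ = 1/√(1 − 0.981²) = 5.1544
Length contraction: L = L₀/γ = 22.3/5.1544 = 4.33 m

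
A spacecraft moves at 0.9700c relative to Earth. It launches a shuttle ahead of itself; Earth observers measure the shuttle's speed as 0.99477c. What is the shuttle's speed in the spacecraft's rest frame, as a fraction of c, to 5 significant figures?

u' ≈ 0.70624c

Inverse velocity addition: u' = (u − v)/(1 − uv/c²)
= (0.99477 − 0.9700)/(1 − 0.99477×0.9700) = 0.024770/0.03507310 = 0.70624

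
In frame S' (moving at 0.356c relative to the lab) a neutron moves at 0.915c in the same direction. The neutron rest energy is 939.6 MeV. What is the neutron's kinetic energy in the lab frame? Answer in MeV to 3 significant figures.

u_lab = (0.915 + 0.356)/(1 + 0.915×0.356) = 0.958710
γ = 1/√(1 − 0.958710²) = 3.5163
K = (γ − 1)m₀c² = (3.5163 − 1) × 939.6 = 2.5163 × 939.6 = 2360 MeV

K ≈ 2360 MeV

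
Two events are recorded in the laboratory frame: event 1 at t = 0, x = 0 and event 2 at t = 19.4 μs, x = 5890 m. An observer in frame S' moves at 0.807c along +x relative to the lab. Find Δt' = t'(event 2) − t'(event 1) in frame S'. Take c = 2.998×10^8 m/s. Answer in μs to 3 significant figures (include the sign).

Δt' ≈ 6.00 μs

γ = 1/√(1 − 0.807²) = 1.6933
Δt' = γ(Δt − vΔx/c²) = 1.6933 × (19.4 μs − 0.807×5890 m / (2.998×10^8 m/s))
= 1.6933 × (3.5453 μs) = 6.00 μs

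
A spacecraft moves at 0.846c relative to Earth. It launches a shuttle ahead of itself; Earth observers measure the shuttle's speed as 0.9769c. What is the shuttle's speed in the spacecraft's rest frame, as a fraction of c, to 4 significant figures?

Inverse velocity addition: u' = (u − v)/(1 − uv/c²)
= (0.9769 − 0.846)/(1 − 0.9769×0.846) = 0.1309/0.173543 = 0.7543

u' ≈ 0.7543c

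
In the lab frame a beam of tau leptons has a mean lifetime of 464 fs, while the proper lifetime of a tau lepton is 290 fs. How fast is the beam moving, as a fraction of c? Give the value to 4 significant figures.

γ = Δt/τ₀ = 464/290 = 1.60000
β = √(1 − 1/γ²) = √(1 − 1/1.60000²) = 0.7806

β ≈ 0.7806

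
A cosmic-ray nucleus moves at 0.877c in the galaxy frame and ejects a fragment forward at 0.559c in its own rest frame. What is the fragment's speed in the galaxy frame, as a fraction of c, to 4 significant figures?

Compose boost 2: (0.559 + 0.877)/(1 + 0.559×0.877) = 1.436/1.49024 = 0.9636

u ≈ 0.9636c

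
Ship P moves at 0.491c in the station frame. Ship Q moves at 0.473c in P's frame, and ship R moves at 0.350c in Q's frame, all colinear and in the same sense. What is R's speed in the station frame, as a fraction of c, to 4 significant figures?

u ≈ 0.8889c

Compose boost 2: (0.473 + 0.491)/(1 + 0.473×0.491) = 0.9640/1.23224 = 0.782313
Compose boost 3: (0.350 + 0.782313)/(1 + 0.350×0.782313) = 1.13231/1.27381 = 0.8889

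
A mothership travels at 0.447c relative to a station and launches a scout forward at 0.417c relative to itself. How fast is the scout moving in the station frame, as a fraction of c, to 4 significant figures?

u ≈ 0.7283c

Compose boost 2: (0.417 + 0.447)/(1 + 0.417×0.447) = 0.8640/1.18640 = 0.7283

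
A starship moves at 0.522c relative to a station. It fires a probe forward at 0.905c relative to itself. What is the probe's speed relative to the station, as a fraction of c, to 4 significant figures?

Relativistic velocity addition: u = (u' + v)/(1 + u'v/c²)
= (0.905 + 0.522)/(1 + 0.905×0.522) = 1.427/1.47241 = 0.9692

u ≈ 0.9692c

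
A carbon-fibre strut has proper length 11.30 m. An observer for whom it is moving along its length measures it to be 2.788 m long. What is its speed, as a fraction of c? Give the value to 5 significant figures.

γ = L₀/L = 11.30/2.788 = 4.053085
β = √(1 − 1/γ²) = 0.96909

β ≈ 0.96909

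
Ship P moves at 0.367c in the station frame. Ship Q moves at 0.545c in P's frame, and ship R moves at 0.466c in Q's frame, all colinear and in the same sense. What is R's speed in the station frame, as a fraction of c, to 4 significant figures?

Compose boost 2: (0.545 + 0.367)/(1 + 0.545×0.367) = 0.9120/1.20002 = 0.759991
Compose boost 3: (0.466 + 0.759991)/(1 + 0.466×0.759991) = 1.22599/1.35416 = 0.9054

u ≈ 0.9054c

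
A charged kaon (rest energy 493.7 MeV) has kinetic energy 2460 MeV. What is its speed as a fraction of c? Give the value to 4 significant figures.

β ≈ 0.9859

γ = 1 + K/(m₀c²) = 1 + 2460/493.7 = 5.98278
β = √(1 − 1/γ²) = 0.9859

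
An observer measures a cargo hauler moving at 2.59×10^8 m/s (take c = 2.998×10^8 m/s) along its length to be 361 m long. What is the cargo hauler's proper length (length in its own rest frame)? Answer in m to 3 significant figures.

L₀ ≈ 717 m

β = v/c = 2.59×10^8 / 2.998×10^8 = 0.86391
γ = 1/√(1 − 0.86391²) = 1.9855
L₀ = γL = 1.9855 × 361 = 717 m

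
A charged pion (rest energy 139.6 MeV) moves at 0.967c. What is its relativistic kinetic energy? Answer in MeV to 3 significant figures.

K ≈ 408 MeV

γ = 1/√(1 − 0.967²) = 3.9250
K = (γ − 1)m₀c² = (3.9250 − 1) × 139.6 MeV = 2.9250 × 139.6 MeV = 408 MeV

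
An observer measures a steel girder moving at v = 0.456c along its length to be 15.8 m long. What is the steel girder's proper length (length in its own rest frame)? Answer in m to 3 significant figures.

L₀ ≈ 17.8 m

γ = 1/√(1 − 0.456²) = 1.1236
L₀ = γL = 1.1236 × 15.8 = 17.8 m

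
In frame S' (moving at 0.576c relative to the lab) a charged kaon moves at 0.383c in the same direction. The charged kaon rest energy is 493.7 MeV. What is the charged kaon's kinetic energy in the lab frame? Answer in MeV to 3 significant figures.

u_lab = (0.383 + 0.576)/(1 + 0.383×0.576) = 0.785674
γ = 1/√(1 − 0.785674²) = 1.6164
K = (γ − 1)m₀c² = (1.6164 − 1) × 493.7 = 0.61645 × 493.7 = 304 MeV

K ≈ 304 MeV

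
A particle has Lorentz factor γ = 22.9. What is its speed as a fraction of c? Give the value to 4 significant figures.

β = √(1 − 1/γ²) = √(1 − 1/22.9²) = √(0.998093) = 0.9990

β ≈ 0.9990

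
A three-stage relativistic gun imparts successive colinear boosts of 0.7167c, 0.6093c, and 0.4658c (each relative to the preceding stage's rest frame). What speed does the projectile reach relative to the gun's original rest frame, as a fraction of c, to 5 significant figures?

u ≈ 0.97122c

Compose boost 2: (0.6093 + 0.7167)/(1 + 0.6093×0.7167) = 1.3260/1.436685 = 0.9229579
Compose boost 3: (0.4658 + 0.9229579)/(1 + 0.4658×0.9229579) = 1.388758/1.429914 = 0.97122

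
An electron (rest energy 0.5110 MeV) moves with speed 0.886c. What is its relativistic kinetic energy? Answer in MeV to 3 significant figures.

γ = 1/√(1 − 0.886²) = 2.1566
K = (γ − 1)m₀c² = (2.1566 − 1) × 0.5110 MeV = 1.1566 × 0.5110 MeV = 0.591 MeV

K ≈ 0.591 MeV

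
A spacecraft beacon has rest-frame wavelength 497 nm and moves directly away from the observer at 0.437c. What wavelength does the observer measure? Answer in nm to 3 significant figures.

Relativistic Doppler: λ_obs = λ_src √((1+β)/(1−β))
= 497 × √(1.4370/0.56300) = 497 × 1.5976 = 794 nm

λ_obs ≈ 794 nm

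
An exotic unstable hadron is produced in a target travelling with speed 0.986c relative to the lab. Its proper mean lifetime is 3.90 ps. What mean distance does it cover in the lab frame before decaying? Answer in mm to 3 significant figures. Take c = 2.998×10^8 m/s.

d ≈ 6.91 mm

γ = 1/√(1 − 0.986²) = 5.9972
Dilated lifetime: Δt = γτ₀ = 5.9972 × 3.90 ps = 23.389 ps
d = vΔt = 0.986c × 23.389 ps = 2.9560×10^8 m/s × 2.3389×10^-11 s = 6.91 mm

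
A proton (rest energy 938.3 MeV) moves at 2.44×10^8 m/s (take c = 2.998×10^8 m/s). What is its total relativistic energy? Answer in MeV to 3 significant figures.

β = v/c = 2.44×10^8 / 2.998×10^8 = 0.81388
γ = 1/√(1 − 0.81388²) = 1.7211
E = γm₀c² = 1.7211 × 938.3 MeV = 1610 MeV

E ≈ 1610 MeV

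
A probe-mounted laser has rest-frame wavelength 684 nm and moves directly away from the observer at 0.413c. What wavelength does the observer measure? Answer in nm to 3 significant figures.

Relativistic Doppler: λ_obs = λ_src √((1+β)/(1−β))
= 684 × √(1.4130/0.58700) = 684 × 1.5515 = 1060 nm

λ_obs ≈ 1060 nm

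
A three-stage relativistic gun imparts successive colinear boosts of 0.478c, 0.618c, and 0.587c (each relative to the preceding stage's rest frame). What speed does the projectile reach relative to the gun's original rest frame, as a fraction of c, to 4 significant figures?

u ≈ 0.9575c

Compose boost 2: (0.618 + 0.478)/(1 + 0.618×0.478) = 1.096/1.29540 = 0.846068
Compose boost 3: (0.587 + 0.846068)/(1 + 0.587×0.846068) = 1.43307/1.49664 = 0.9575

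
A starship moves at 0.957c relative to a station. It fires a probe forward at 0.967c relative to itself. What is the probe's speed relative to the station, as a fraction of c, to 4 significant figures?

Relativistic velocity addition: u = (u' + v)/(1 + u'v/c²)
= (0.967 + 0.957)/(1 + 0.967×0.957) = 1.924/1.92542 = 0.9993

u ≈ 0.9993c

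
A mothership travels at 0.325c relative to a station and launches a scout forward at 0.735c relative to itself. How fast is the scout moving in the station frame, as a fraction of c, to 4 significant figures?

Compose boost 2: (0.735 + 0.325)/(1 + 0.735×0.325) = 1.060/1.23887 = 0.8556

u ≈ 0.8556c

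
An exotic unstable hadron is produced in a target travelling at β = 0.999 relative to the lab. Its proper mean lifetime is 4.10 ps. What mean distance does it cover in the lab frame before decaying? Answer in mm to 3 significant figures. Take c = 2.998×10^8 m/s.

d ≈ 27.5 mm

γ = 1/√(1 − 0.999²) = 22.366
Dilated lifetime: Δt = γτ₀ = 22.366 × 4.10 ps = 91.702 ps
d = vΔt = 0.999c × 91.702 ps = 2.9950×10^8 m/s × 9.1702×10^-11 s = 27.5 mm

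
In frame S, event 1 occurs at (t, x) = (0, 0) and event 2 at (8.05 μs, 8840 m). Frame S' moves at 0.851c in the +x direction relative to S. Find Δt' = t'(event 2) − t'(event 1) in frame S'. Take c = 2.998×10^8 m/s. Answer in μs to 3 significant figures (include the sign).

γ = 1/√(1 − 0.851²) = 1.9042
Δt' = γ(Δt − vΔx/c²) = 1.9042 × (8.05 μs − 0.851×8840 m / (2.998×10^8 m/s))
= 1.9042 × (-17.043 μs) = -32.5 μs

Δt' ≈ -32.5 μs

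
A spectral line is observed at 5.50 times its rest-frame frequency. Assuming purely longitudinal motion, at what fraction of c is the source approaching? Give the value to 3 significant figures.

β ≈ 0.936

f_obs/f_src = √((1+β)/(1−β)) = 5.50  ⇒  (1+β)/(1−β) = 30.250
β = |1 − D²|/(1 + D²) = |1 − 30.250|/(1 + 30.250) = 0.936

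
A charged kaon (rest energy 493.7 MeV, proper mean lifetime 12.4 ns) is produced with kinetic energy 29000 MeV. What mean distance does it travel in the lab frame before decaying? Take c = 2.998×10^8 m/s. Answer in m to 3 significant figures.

d ≈ 222 m

γ = 1 + K/(m₀c²) = 1 + 29000/493.7 = 59.740
β = √(1 − 1/γ²) = 0.99986
Dilated lifetime: γτ₀ = 59.740 × 12.4 ns = 740.78 ns
d = βc·γτ₀ = 0.99986 × (2.998×10^8 m/s) × 7.4078×10^-7 s = 222 m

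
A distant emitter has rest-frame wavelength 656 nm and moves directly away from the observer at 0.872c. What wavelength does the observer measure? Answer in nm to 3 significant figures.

Relativistic Doppler: λ_obs = λ_src √((1+β)/(1−β))
= 656 × √(1.8720/0.12800) = 656 × 3.8243 = 2510 nm

λ_obs ≈ 2510 nm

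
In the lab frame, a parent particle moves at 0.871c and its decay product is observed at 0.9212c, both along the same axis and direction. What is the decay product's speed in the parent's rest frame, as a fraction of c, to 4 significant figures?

Inverse velocity addition: u' = (u − v)/(1 − uv/c²)
= (0.9212 − 0.871)/(1 − 0.9212×0.871) = 0.05020/0.197635 = 0.2540

u' ≈ 0.2540c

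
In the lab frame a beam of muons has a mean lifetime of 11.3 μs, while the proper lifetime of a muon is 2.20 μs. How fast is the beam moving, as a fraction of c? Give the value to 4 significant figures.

γ = Δt/τ₀ = 11.3/2.20 = 5.13636
β = √(1 − 1/γ²) = √(1 − 1/5.13636²) = 0.9809

β ≈ 0.9809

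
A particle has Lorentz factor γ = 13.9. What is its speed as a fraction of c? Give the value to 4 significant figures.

β ≈ 0.9974

β = √(1 − 1/γ²) = √(1 − 1/13.9²) = √(0.994824) = 0.9974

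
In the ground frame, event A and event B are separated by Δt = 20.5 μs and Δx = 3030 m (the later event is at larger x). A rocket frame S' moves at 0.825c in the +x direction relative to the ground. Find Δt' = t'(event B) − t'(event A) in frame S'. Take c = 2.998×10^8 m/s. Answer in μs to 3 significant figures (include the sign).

γ = 1/√(1 − 0.825²) = 1.7695
Δt' = γ(Δt − vΔx/c²) = 1.7695 × (20.5 μs − 0.825×3030 m / (2.998×10^8 m/s))
= 1.7695 × (12.162 μs) = 21.5 μs

Δt' ≈ 21.5 μs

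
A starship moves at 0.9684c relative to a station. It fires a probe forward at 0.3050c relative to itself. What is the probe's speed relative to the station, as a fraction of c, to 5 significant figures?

Relativistic velocity addition: u = (u' + v)/(1 + u'v/c²)
= (0.3050 + 0.9684)/(1 + 0.3050×0.9684) = 1.2734/1.295362 = 0.98305

u ≈ 0.98305c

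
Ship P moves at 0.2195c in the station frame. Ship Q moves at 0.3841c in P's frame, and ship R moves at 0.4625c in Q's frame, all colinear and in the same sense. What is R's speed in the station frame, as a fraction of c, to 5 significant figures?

Compose boost 2: (0.3841 + 0.2195)/(1 + 0.3841×0.2195) = 0.60360/1.084310 = 0.5566674
Compose boost 3: (0.4625 + 0.5566674)/(1 + 0.4625×0.5566674) = 1.019167/1.257459 = 0.81050

u ≈ 0.81050c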